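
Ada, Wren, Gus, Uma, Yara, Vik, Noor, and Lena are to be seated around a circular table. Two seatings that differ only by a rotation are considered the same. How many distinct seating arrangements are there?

5040

Seat Ada anywhere (absorbing the rotational symmetry), then permute the other 7: (7)! = 5040.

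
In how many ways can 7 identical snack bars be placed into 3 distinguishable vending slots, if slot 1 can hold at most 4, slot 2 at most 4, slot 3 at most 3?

14

Ignoring the caps, the number of non-negative solutions to x_1+…+x_3 = 7 is C(9,2) = 36.
Subtract solutions that violate a single cap (substitute x_i' = x_i − (cap_i+1)): x_1 ≥ 5 gives C(4,2) = 6; x_2 ≥ 5 gives C(4,2) = 6; x_3 ≥ 4 gives C(5,2) = 10. Together 22.
No two caps can be exceeded simultaneously, so the pair terms are all 0.
By inclusion–exclusion the count is 36 − 22 + 0 = 14.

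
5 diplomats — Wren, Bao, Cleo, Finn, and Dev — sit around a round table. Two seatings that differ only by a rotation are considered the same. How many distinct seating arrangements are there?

24

Seat Wren anywhere (absorbing the rotational symmetry), then permute the other 4: (4)! = 24.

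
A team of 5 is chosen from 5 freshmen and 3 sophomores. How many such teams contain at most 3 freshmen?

40

Split by how many freshmen are chosen (0 through 3).
Sum: C(5,0)·C(3,5) + C(5,1)·C(3,4) + C(5,2)·C(3,3) + C(5,3)·C(3,2) = 0 + 0 + 10 + 30 = 40.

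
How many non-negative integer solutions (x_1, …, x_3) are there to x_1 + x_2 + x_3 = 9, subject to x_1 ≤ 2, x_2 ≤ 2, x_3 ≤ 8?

By stars and bars, unrestricted non-negative solutions to x_1+…+x_3 = 9 number C(9+2,2) = 55.
Subtract solutions that violate a single cap (substitute x_i' = x_i − (cap_i+1)): x_1 ≥ 3 gives C(8,2) = 28; x_2 ≥ 3 gives C(8,2) = 28; x_3 ≥ 9 gives C(2,2) = 1. Together 57.
Add back pairs where two caps are both exceeded: 10 + 0 + 0 = 10.
By inclusion–exclusion the count is 55 − 57 + 10 = 8.

8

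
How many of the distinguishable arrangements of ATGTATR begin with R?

With the first slot taken by R, it remains to arrange the other 6 letters (ATGTAT).
Those 6 letters have A appearing twice and T appearing 3 times, giving (6)!/(3!·2!) = 60.

60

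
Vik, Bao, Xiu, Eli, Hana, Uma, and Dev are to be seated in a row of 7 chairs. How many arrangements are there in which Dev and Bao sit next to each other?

1440

Treat {Dev, Bao} as a single unit. There are 6 units to order, and the pair itself can be ordered 2 ways.
So the count is 2·(6)! = 1440.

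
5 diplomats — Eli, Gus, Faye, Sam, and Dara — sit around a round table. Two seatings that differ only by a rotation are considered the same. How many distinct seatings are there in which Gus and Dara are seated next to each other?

12

Glue Gus and Dara into a block (2 internal orders). Seating 4 units around a circle gives (3)! arrangements.
So 2 × (3)! = 2 × 6 = 12.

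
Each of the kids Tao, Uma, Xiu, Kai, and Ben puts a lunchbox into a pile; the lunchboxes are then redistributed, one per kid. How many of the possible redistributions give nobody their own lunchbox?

Let Aᵢ be the assignments in which kid i gets their own lunchbox. We want the size of the complement of A₁∪…∪A_5.
By inclusion–exclusion this is Σ_{j=0}^{5} (−1)^j C(5,j)·(5−j)!.
Computing: 120 − 120 + 60 − 20 + 5 − 1 = 44.

44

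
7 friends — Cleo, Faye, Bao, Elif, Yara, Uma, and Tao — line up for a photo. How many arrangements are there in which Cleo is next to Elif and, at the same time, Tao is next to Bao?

Treat {Cleo,Elif} as one block (2 orders) and {Tao,Bao} as another (2 orders).
That leaves 5 units to arrange: 2 × 2 × 5! = 4 × 120 = 480.

480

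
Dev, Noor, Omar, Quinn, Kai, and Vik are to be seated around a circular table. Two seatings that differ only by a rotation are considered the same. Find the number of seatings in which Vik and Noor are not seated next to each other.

72

Without the restriction there are (5)! = 120 seatings.
Seatings with Vik beside Noor: treat them as a block with 2 internal orders, giving 2 × (4)! = 48.
Subtracting, 120 − 48 = 72.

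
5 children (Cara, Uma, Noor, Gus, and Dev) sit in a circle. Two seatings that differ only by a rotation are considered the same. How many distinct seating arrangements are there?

Seat Cara anywhere (absorbing the rotational symmetry), then permute the other 4: (4)! = 24.

24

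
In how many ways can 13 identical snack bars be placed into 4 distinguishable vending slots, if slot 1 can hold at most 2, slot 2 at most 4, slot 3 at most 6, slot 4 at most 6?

By stars and bars, unrestricted non-negative solutions to x_1+…+x_4 = 13 number C(13+3,3) = 560.
Subtract solutions that violate a single cap (substitute x_i' = x_i − (cap_i+1)): x_1 ≥ 3 gives C(13,3) = 286; x_2 ≥ 5 gives C(11,3) = 165; x_3 ≥ 7 gives C(9,3) = 84; x_4 ≥ 7 gives C(9,3) = 84. Together 619.
Add back pairs where two caps are both exceeded: 56 + 20 + 20 + 4 + 4 + 0 = 104.
By inclusion–exclusion the count is 560 − 619 + 104 = 45.

45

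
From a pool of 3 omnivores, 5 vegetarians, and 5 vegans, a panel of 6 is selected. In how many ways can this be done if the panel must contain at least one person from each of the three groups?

1450

Total 6-person selections from all 13: C(13,6) = 1716.
Selections missing a whole group: no omnivores → C(10,6) = 210; no vegetarians → C(8,6) = 28; no vegans → C(8,6) = 28.
Add back selections omitting two groups (i.e. drawn from a single group): C(3,6) + C(5,6) + C(5,6) = 0.
By inclusion–exclusion: 1716 − 266 + 0 = 1450.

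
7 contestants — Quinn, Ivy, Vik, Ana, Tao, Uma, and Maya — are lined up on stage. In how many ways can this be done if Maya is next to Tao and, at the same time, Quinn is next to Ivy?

Treat {Maya,Tao} as one block (2 orders) and {Quinn,Ivy} as another (2 orders).
That leaves 5 units to arrange: 2 × 2 × 5! = 4 × 120 = 480.

480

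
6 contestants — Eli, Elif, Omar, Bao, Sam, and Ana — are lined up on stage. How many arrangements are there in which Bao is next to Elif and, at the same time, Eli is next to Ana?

Treat {Bao,Elif} as one block (2 orders) and {Eli,Ana} as another (2 orders).
That leaves 4 units to arrange: 2 × 2 × 4! = 4 × 24 = 96.

96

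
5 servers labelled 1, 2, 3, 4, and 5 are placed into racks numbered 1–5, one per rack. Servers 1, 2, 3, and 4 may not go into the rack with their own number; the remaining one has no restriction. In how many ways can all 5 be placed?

Let Aᵢ (for 1 ≤ i ≤ 4) be the placements that put server i in its forbidden rack. Any j of these fix j positions, leaving (5−j)! ways to fill the rest, and there are C(4,j) ways to pick which j.
By inclusion–exclusion, the number of valid placements is Σ_{j=0}^{4} (−1)^j C(4,j)·(5−j)!.
Computing: 120 − 96 + 36 − 8 + 1 = 53.

53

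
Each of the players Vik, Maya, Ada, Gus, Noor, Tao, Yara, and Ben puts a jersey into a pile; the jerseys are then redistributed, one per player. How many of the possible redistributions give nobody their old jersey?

Let Aᵢ be the assignments in which player i gets their old jersey. We want the size of the complement of A₁∪…∪A_8.
By inclusion–exclusion this is Σ_{j=0}^{8} (−1)^j C(8,j)·(8−j)!.
Computing: 40320 − 40320 + 20160 − 6720 + 1680 − 336 + 56 − 8 + 1 = 14833.

14833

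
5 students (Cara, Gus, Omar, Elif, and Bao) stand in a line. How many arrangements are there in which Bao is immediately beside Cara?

48

Place the 3 others and the Bao-Cara pair as 4 objects in a line; the pair has 2 internal arrangements.
That gives 2 × 4! = 2 × 24 = 48.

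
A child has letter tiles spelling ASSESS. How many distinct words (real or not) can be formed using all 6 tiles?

30

Letter multiplicities in ASSESS: A×1, E×1, S×4.
The number of distinct arrangements is 6!/(4!) = 720/24 = 30.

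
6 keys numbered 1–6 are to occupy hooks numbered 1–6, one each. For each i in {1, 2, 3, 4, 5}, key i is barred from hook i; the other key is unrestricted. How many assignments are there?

Let Aᵢ (for 1 ≤ i ≤ 5) be the placements that put key i in its forbidden hook. Any j of these fix j positions, leaving (6−j)! ways to fill the rest, and there are C(5,j) ways to pick which j.
By inclusion–exclusion, the number of valid placements is Σ_{j=0}^{5} (−1)^j C(5,j)·(6−j)!.
Computing: 720 − 600 + 240 − 60 + 10 − 1 = 309.

309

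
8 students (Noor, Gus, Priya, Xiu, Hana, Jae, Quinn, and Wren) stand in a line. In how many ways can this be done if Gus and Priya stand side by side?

10080

Treat {Gus, Priya} as a single unit. There are 7 units to order, and the pair itself can be ordered 2 ways.
That gives 2 × 7! = 2 × 5040 = 10080.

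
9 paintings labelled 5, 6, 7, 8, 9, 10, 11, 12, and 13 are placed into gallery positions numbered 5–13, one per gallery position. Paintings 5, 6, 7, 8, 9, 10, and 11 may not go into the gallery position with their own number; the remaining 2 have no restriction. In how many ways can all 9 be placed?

165016

Let Aᵢ (for 5 ≤ i ≤ 11) be the placements that put painting i in its forbidden gallery position. Any j of these fix j positions, leaving (9−j)! ways to fill the rest, and there are C(7,j) ways to pick which j.
By inclusion–exclusion, the number of valid placements is Σ_{j=0}^{7} (−1)^j C(7,j)·(9−j)!.
Computing: 362880 − 282240 + 105840 − 25200 + 4200 − 504 + 42 − 2 = 165016.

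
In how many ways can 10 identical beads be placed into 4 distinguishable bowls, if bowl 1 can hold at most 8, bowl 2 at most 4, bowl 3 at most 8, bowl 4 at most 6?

Without the upper bounds there are C(13,3) = 286 ways to split 10 among 4 bowls.
Subtract solutions that violate a single cap (substitute x_i' = x_i − (cap_i+1)): x_1 ≥ 9 gives C(4,3) = 4; x_2 ≥ 5 gives C(8,3) = 56; x_3 ≥ 9 gives C(4,3) = 4; x_4 ≥ 7 gives C(6,3) = 20. Together 84.
No two caps can be exceeded simultaneously, so the pair terms are all 0.
By inclusion–exclusion the count is 286 − 84 + 0 = 202.

202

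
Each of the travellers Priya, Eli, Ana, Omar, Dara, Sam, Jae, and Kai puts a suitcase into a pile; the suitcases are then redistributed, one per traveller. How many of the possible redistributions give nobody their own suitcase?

14833

This is the derangement count D_8: permutations of 8 items with no fixed point.
By inclusion–exclusion this is Σ_{j=0}^{8} (−1)^j C(8,j)·(8−j)!.
Computing: 40320 − 40320 + 20160 − 6720 + 1680 − 336 + 56 − 8 + 1 = 14833.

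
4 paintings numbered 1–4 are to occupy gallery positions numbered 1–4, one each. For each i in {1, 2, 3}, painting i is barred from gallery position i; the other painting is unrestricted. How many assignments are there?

Let Aᵢ (for i ∈ {1, 2, 3}) be the placements that put painting i in its forbidden gallery position. Any j of these fix j positions, leaving (4−j)! ways to fill the rest, and there are C(3,j) ways to pick which j.
By inclusion–exclusion, the number of valid placements is Σ_{j=0}^{3} (−1)^j C(3,j)·(4−j)!.
Computing: 24 − 18 + 6 − 1 = 11.

11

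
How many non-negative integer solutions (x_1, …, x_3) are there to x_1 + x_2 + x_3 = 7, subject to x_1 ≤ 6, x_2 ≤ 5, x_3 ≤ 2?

Without the upper bounds there are C(9,2) = 36 ways to split 7 among 3 variables.
Subtract solutions that violate a single cap (substitute x_i' = x_i − (cap_i+1)): x_1 ≥ 7 gives C(2,2) = 1; x_2 ≥ 6 gives C(3,2) = 3; x_3 ≥ 3 gives C(6,2) = 15. Together 19.
No two caps can be exceeded simultaneously, so the pair terms are all 0.
By inclusion–exclusion the count is 36 − 19 + 0 = 17.

17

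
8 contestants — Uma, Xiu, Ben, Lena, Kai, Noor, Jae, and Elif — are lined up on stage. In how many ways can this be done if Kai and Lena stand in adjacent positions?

Treat {Kai, Lena} as a single unit. There are 7 units to order, and the pair itself can be ordered 2 ways.
So the count is 2·(7)! = 10080.

10080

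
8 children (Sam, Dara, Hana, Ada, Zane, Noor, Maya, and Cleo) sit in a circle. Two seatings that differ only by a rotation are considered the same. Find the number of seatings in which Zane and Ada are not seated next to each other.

3600

All circular seatings of 8 people number (7)! = 5040.
Those with Zane next to Ada: fuse the pair into one unit and seat 7 units around a circle — 2·(6)! = 1440.
Subtracting, 5040 − 1440 = 3600.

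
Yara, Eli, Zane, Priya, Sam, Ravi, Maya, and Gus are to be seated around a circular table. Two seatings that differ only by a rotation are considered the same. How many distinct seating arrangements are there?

Fix one person's seat to break rotational symmetry; the remaining 7 people can be arranged in (7)! = 5040 ways.

5040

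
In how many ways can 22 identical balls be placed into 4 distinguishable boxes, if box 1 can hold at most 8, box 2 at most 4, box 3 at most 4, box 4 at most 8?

10

By stars and bars, unrestricted non-negative solutions to x_1+…+x_4 = 22 number C(22+3,3) = 2300.
Subtract solutions that violate a single cap (substitute x_i' = x_i − (cap_i+1)): x_1 ≥ 9 gives C(16,3) = 560; x_2 ≥ 5 gives C(20,3) = 1140; x_3 ≥ 5 gives C(20,3) = 1140; x_4 ≥ 9 gives C(16,3) = 560. Together 3400.
Add back pairs where two caps are both exceeded: 165 + 165 + 35 + 455 + 165 + 165 = 1150.
Subtract triples: 20 + 0 + 0 + 20 = 40.
By inclusion–exclusion the count is 2300 − 3400 + 1150 − 40 = 10.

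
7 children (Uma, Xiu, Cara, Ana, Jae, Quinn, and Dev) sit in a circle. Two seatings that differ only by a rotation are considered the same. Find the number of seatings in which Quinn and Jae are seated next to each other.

240

Glue Quinn and Jae into a block (2 internal orders). Seating 6 units around a circle gives (5)! arrangements.
So 2 × (5)! = 2 × 120 = 240.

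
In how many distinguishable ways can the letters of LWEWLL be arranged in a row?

The 6 letters of LWEWLL have repeats: L appearing 3 times and W appearing twice.
So there are 6! / (3!·2!) = 60 distinguishable arrangements.

60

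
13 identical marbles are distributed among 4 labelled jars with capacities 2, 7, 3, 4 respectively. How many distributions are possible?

Ignoring the caps, the number of non-negative solutions to x_1+…+x_4 = 13 is C(16,3) = 560.
Subtract solutions that violate a single cap (substitute x_i' = x_i − (cap_i+1)): x_1 ≥ 3 gives C(13,3) = 286; x_2 ≥ 8 gives C(8,3) = 56; x_3 ≥ 4 gives C(12,3) = 220; x_4 ≥ 5 gives C(11,3) = 165. Together 727.
Add back pairs where two caps are both exceeded: 10 + 84 + 56 + 4 + 1 + 35 = 190.
Subtract triples: 0 + 0 + 4 + 0 = 4.
By inclusion–exclusion the count is 560 − 727 + 190 − 4 = 19.

19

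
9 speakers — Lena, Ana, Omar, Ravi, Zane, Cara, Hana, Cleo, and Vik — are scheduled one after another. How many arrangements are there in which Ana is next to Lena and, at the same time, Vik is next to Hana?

20160

Treat {Ana,Lena} as one block (2 orders) and {Vik,Hana} as another (2 orders).
That leaves 7 units to arrange: 2 × 2 × 7! = 4 × 5040 = 20160.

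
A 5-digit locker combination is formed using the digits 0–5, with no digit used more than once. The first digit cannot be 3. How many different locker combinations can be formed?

600

The first digit has 6−1 = 5 choices (anything except 3).
The remaining 4 digits are filled from the other 5 symbols without repetition: 5 × 4 × 3 × 2 = 120.
Total: 5 × 120 = 600.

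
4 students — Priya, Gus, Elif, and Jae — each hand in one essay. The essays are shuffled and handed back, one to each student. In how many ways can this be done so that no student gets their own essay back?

9

Count assignments avoiding every fixed point. For any j of the 4 students fixed to their own essay, the other 4−j can be arranged in (4−j)! ways.
By inclusion–exclusion this is Σ_{j=0}^{4} (−1)^j C(4,j)·(4−j)!.
Computing: 24 − 24 + 12 − 4 + 1 = 9.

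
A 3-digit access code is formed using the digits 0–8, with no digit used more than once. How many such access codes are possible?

With no repetition, fill the 3 digits in order: 9 choices, then 8, down to 7.
That product is 9 × 8 × 7 = 504.

504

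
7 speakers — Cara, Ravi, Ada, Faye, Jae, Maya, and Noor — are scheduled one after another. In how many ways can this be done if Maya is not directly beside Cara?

Of the 7! = 5040 arrangements, those with Maya and Cara adjacent number 2 × 6! = 1440 (treat the pair as a block with 2 internal orders).
Complementary counting: 5040 − 1440 = 3600.

3600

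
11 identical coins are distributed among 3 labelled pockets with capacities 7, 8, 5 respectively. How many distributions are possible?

Without the upper bounds there are C(13,2) = 78 ways to split 11 among 3 pockets.
Subtract solutions that violate a single cap (substitute x_i' = x_i − (cap_i+1)): x_1 ≥ 8 gives C(5,2) = 10; x_2 ≥ 9 gives C(4,2) = 6; x_3 ≥ 6 gives C(7,2) = 21. Together 37.
No two caps can be exceeded simultaneously, so the pair terms are all 0.
By inclusion–exclusion the count is 78 − 37 + 0 = 41.

41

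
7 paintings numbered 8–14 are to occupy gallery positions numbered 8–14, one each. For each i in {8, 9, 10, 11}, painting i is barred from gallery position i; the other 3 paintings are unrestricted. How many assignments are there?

Let Aᵢ (for 8 ≤ i ≤ 11) be the placements that put painting i in its forbidden gallery position. Any j of these fix j positions, leaving (7−j)! ways to fill the rest, and there are C(4,j) ways to pick which j.
By inclusion–exclusion, the number of valid placements is Σ_{j=0}^{4} (−1)^j C(4,j)·(7−j)!.
Computing: 5040 − 2880 + 720 − 96 + 6 = 2790.

2790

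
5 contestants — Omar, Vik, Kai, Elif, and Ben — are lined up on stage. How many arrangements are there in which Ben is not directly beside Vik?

There are 5! = 120 arrangements in all. If Ben and Vik are adjacent, merging them into one block gives 2·(4)! = 48 arrangements.
So 120 − 48 = 72 arrangements keep them apart.

72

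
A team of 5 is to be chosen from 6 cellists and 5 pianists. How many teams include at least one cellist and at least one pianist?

Total 5-person selections from all 11: C(11,5) = 462.
Selections missing a whole group: no cellists → C(5,5) = 1; no pianists → C(6,5) = 6.
Both groups omitted at once is impossible, so 462 − 7 = 455.

455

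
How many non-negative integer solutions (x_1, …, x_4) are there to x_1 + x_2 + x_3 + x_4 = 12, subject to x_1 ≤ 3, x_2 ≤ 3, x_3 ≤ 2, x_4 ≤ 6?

10

Without the upper bounds there are C(15,3) = 455 ways to split 12 among 4 variables.
Subtract solutions that violate a single cap (substitute x_i' = x_i − (cap_i+1)): x_1 ≥ 4 gives C(11,3) = 165; x_2 ≥ 4 gives C(11,3) = 165; x_3 ≥ 3 gives C(12,3) = 220; x_4 ≥ 7 gives C(8,3) = 56. Together 606.
Add back pairs where two caps are both exceeded: 35 + 56 + 4 + 56 + 4 + 10 = 165.
Subtract triples: 4 + 0 + 0 + 0 = 4.
By inclusion–exclusion the count is 455 − 606 + 165 − 4 = 10.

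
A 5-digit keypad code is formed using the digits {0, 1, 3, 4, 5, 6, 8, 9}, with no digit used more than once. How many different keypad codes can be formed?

This is a permutation of 5 out of 8: P(8,5) = 8!/3!.
That product is 8 × 7 × 6 × 5 × 4 = 6720.

6720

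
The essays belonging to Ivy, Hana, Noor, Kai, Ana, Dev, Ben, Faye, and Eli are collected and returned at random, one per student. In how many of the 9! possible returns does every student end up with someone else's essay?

This is the derangement count D_9: permutations of 9 items with no fixed point.
By inclusion–exclusion this is Σ_{j=0}^{9} (−1)^j C(9,j)·(9−j)!.
Computing: 362880 − 362880 + 181440 − 60480 + 15120 − 3024 + 504 − 72 + 9 − 1 = 133496.

133496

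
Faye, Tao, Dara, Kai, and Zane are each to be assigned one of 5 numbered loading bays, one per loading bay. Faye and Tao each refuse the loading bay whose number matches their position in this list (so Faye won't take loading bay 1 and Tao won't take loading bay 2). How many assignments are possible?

78

Let Aᵢ (for i ∈ {1, 2}) be the placements that put person i in their forbidden loading bay. Any j of these fix j positions, leaving (5−j)! ways to fill the rest, and there are C(2,j) ways to pick which j.
By inclusion–exclusion, the number of valid placements is Σ_{j=0}^{2} (−1)^j C(2,j)·(5−j)!.
Computing: 120 − 48 + 6 = 78.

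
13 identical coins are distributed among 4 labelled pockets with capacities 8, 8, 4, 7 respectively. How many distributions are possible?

270

By stars and bars, unrestricted non-negative solutions to x_1+…+x_4 = 13 number C(13+3,3) = 560.
Subtract solutions that violate a single cap (substitute x_i' = x_i − (cap_i+1)): x_1 ≥ 9 gives C(7,3) = 35; x_2 ≥ 9 gives C(7,3) = 35; x_3 ≥ 5 gives C(11,3) = 165; x_4 ≥ 8 gives C(8,3) = 56. Together 291.
Add back pairs where two caps are both exceeded: 0 + 0 + 0 + 0 + 0 + 1 = 1.
By inclusion–exclusion the count is 560 − 291 + 1 = 270.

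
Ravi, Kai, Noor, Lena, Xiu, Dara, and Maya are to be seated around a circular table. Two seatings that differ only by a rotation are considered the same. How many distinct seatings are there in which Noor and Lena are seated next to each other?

Treat {Noor, Lena} as one unit (2 internal orders) and seat the resulting 6 units around the table: (5)! circular arrangements.
So 2 × (5)! = 2 × 120 = 240.

240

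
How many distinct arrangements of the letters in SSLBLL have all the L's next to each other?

Treat the 3 copies of L as a single block. The multiset to arrange is then {LLL, B, S, S}, 4 items in all.
That gives (4)!/(2!) = 12 arrangements.

12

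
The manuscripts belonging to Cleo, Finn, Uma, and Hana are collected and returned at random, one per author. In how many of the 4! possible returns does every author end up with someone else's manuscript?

9

Count assignments avoiding every fixed point. For any j of the 4 authors fixed to their own manuscript, the other 4−j can be arranged in (4−j)! ways.
By inclusion–exclusion this is Σ_{j=0}^{4} (−1)^j C(4,j)·(4−j)!.
Computing: 24 − 24 + 12 − 4 + 1 = 9.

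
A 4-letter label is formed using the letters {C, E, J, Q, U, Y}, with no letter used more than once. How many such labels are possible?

360

With no repetition, fill the 4 letters in order: 6 choices, then 5, down to 3.
That product is 6 × 5 × 4 × 3 = 360.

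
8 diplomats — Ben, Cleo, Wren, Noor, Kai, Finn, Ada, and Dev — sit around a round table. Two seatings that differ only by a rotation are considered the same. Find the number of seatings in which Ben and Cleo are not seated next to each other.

Without the restriction there are (7)! = 5040 seatings.
Seatings with Ben beside Cleo: treat them as a block with 2 internal orders, giving 2 × (6)! = 1440.
Subtracting, 5040 − 1440 = 3600.

3600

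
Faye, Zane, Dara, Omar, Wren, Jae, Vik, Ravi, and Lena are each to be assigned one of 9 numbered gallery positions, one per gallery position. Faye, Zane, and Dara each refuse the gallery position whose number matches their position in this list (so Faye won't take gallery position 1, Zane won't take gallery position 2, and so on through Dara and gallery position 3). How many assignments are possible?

Let Aᵢ (for i ∈ {1, 2, 3}) be the placements that put person i in their forbidden gallery position. Any j of these fix j positions, leaving (9−j)! ways to fill the rest, and there are C(3,j) ways to pick which j.
By inclusion–exclusion, the number of valid placements is Σ_{j=0}^{3} (−1)^j C(3,j)·(9−j)!.
Computing: 362880 − 120960 + 15120 − 720 = 256320.

256320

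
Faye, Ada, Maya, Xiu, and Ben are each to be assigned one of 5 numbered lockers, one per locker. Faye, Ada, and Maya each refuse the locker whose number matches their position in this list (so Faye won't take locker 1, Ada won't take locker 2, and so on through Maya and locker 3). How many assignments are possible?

Let Aᵢ (for i ∈ {1, 2, 3}) be the placements that put person i in their forbidden locker. Any j of these fix j positions, leaving (5−j)! ways to fill the rest, and there are C(3,j) ways to pick which j.
By inclusion–exclusion, the number of valid placements is Σ_{j=0}^{3} (−1)^j C(3,j)·(5−j)!.
Computing: 120 − 72 + 18 − 2 = 64.

64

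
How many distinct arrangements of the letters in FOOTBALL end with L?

Fix L in the last position and arrange the remaining 7 letters.
Those 7 letters have O appearing twice, giving (7)!/(2!) = 2520.

2520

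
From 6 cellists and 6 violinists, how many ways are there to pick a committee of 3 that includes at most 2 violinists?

Split by how many violinists are chosen (0 through 2).
Sum: C(6,0)·C(6,3) + C(6,1)·C(6,2) + C(6,2)·C(6,1) = 20 + 90 + 90 = 200.

200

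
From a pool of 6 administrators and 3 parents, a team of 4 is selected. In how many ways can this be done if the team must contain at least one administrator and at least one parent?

With no constraint there are C(9,4) = 126 possible selections.
Selections missing a whole group: no administrators → C(3,4) = 0; no parents → C(6,4) = 15.
Both groups omitted at once is impossible, so 126 − 15 = 111.

111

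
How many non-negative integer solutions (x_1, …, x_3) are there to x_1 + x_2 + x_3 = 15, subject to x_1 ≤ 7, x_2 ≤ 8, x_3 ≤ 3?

Without the upper bounds there are C(17,2) = 136 ways to split 15 among 3 variables.
Subtract solutions that violate a single cap (substitute x_i' = x_i − (cap_i+1)): x_1 ≥ 8 gives C(9,2) = 36; x_2 ≥ 9 gives C(8,2) = 28; x_3 ≥ 4 gives C(13,2) = 78. Together 142.
Add back pairs where two caps are both exceeded: 0 + 10 + 6 = 16.
By inclusion–exclusion the count is 136 − 142 + 16 = 10.

10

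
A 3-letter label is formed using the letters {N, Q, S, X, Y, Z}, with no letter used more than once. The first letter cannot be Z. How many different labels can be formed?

100

The first letter has 6−1 = 5 choices (anything except Z).
The remaining 2 letters are filled from the other 5 symbols without repetition: 5 × 4 = 20.
Total: 5 × 20 = 100.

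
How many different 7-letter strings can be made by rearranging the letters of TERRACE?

TERRACE has 7 letters with E appearing twice and R appearing twice.
Dividing 7! = 5040 by 2!·2! = 4 for the repeated letters gives 1260.

1260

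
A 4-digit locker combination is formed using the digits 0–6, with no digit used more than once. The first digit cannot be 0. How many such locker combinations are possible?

The first digit has 7−1 = 6 choices (anything except 0).
The remaining 3 digits are filled from the other 6 symbols without repetition: 6 × 5 × 4 = 120.
Total: 6 × 120 = 720.

720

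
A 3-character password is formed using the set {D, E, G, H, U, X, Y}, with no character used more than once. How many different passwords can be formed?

This is a permutation of 3 out of 7: P(7,3) = 7!/4!.
That product is 7 × 6 × 5 = 210.

210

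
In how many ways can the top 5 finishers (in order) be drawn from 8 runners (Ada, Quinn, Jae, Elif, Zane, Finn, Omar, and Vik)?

6720

This is an ordered selection of 5 from 8: P(8,5).
That gives 8 × 7 × 6 × 5 × 4 = 6720.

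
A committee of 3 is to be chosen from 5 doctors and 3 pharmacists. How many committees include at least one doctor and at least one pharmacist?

Unrestricted: C(8,3) = 56 ways to pick any 3 of the 8.
Selections missing a whole group: no doctors → C(3,3) = 1; no pharmacists → C(5,3) = 10.
Both groups omitted at once is impossible, so 56 − 11 = 45.

45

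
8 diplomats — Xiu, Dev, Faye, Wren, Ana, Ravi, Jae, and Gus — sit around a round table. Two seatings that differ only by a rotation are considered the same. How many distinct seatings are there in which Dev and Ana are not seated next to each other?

3600

Without the restriction there are (7)! = 5040 seatings.
Seatings with Dev beside Ana: treat them as a block with 2 internal orders, giving 2 × (6)! = 1440.
Subtracting, 5040 − 1440 = 3600.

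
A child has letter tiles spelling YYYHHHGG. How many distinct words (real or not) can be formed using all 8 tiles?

The 8 letters of YYYHHHGG have repeats: G appearing twice, H appearing 3 times, and Y appearing 3 times.
So there are 8! / (3!·3!·2!) = 560 distinguishable arrangements.

560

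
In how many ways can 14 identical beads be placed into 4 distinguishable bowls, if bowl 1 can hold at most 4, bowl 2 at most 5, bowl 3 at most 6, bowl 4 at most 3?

Ignoring the caps, the number of non-negative solutions to x_1+…+x_4 = 14 is C(17,3) = 680.
Subtract solutions that violate a single cap (substitute x_i' = x_i − (cap_i+1)): x_1 ≥ 5 gives C(12,3) = 220; x_2 ≥ 6 gives C(11,3) = 165; x_3 ≥ 7 gives C(10,3) = 120; x_4 ≥ 4 gives C(13,3) = 286. Together 791.
Add back pairs where two caps are both exceeded: 20 + 10 + 56 + 4 + 35 + 20 = 145.
By inclusion–exclusion the count is 680 − 791 + 145 = 34.

34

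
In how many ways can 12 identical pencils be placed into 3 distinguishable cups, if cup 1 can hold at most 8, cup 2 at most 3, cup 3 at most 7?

Ignoring the caps, the number of non-negative solutions to x_1+…+x_3 = 12 is C(14,2) = 91.
Subtract solutions that violate a single cap (substitute x_i' = x_i − (cap_i+1)): x_1 ≥ 9 gives C(5,2) = 10; x_2 ≥ 4 gives C(10,2) = 45; x_3 ≥ 8 gives C(6,2) = 15. Together 70.
Add back pairs where two caps are both exceeded: 0 + 0 + 1 = 1.
By inclusion–exclusion the count is 91 − 70 + 1 = 22.

22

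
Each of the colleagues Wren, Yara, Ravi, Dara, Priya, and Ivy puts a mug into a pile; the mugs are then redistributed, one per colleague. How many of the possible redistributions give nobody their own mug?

265

This is the derangement count D_6: permutations of 6 items with no fixed point.
By inclusion–exclusion this is Σ_{j=0}^{6} (−1)^j C(6,j)·(6−j)!.
Computing: 720 − 720 + 360 − 120 + 30 − 6 + 1 = 265.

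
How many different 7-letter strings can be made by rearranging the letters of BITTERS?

2520

BITTERS has 7 letters with T appearing twice.
The number of distinct arrangements is 7!/(2!) = 5040/2 = 2520.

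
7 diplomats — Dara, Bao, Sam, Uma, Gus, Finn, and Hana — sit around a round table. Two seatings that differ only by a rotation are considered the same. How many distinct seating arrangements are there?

720

Seat Dara anywhere (absorbing the rotational symmetry), then permute the other 6: (6)! = 720.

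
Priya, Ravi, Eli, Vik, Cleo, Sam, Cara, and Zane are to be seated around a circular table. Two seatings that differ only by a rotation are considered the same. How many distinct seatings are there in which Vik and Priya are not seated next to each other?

3600

Without the restriction there are (7)! = 5040 seatings.
Those with Vik next to Priya: fuse the pair into one unit and seat 7 units around a circle — 2·(6)! = 1440.
Subtracting, 5040 − 1440 = 3600.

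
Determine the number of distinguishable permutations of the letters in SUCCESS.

SUCCESS has 7 letters with C appearing twice and S appearing 3 times.
Dividing 7! = 5040 by 3!·2! = 12 for the repeated letters gives 420.

420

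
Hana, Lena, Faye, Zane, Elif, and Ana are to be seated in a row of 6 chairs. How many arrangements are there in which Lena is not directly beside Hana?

Of the 6! = 720 arrangements, those with Lena and Hana adjacent number 2 × 5! = 240 (treat the pair as a block with 2 internal orders).
Complementary counting: 720 − 240 = 480.

480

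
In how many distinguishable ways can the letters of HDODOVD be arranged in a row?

HDODOVD has 7 letters with D appearing 3 times and O appearing twice.
So there are 7! / (3!·2!) = 420 distinguishable arrangements.

420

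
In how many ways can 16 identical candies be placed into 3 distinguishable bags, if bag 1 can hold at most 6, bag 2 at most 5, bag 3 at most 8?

10

Ignoring the caps, the number of non-negative solutions to x_1+…+x_3 = 16 is C(18,2) = 153.
Subtract solutions that violate a single cap (substitute x_i' = x_i − (cap_i+1)): x_1 ≥ 7 gives C(11,2) = 55; x_2 ≥ 6 gives C(12,2) = 66; x_3 ≥ 9 gives C(9,2) = 36. Together 157.
Add back pairs where two caps are both exceeded: 10 + 1 + 3 = 14.
By inclusion–exclusion the count is 153 − 157 + 14 = 10.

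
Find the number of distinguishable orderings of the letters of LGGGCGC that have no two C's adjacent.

75

Total arrangements of LGGGCGC: 7!/(4!·2!) = 105.
Arrangements with the C's together: treat CC as one letter, giving (6)!/(4!) = 30.
Hence 105 − 30 = 75.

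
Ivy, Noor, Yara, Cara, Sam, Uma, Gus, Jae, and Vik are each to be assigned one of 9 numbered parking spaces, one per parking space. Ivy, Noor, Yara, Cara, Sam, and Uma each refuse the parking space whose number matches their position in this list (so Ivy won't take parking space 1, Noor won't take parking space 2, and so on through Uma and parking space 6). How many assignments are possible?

Let Aᵢ (for 1 ≤ i ≤ 6) be the placements that put person i in their forbidden parking space. Any j of these fix j positions, leaving (9−j)! ways to fill the rest, and there are C(6,j) ways to pick which j.
By inclusion–exclusion, the number of valid placements is Σ_{j=0}^{6} (−1)^j C(6,j)·(9−j)!.
Computing: 362880 − 241920 + 75600 − 14400 + 1800 − 144 + 6 = 183822.

183822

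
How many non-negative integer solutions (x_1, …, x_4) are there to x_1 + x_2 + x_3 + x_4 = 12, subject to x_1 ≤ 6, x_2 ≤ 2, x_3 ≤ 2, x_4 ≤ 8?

Without the upper bounds there are C(15,3) = 455 ways to split 12 among 4 variables.
Subtract solutions that violate a single cap (substitute x_i' = x_i − (cap_i+1)): x_1 ≥ 7 gives C(8,3) = 56; x_2 ≥ 3 gives C(12,3) = 220; x_3 ≥ 3 gives C(12,3) = 220; x_4 ≥ 9 gives C(6,3) = 20. Together 516.
Add back pairs where two caps are both exceeded: 10 + 10 + 0 + 84 + 1 + 1 = 106.
By inclusion–exclusion the count is 455 − 516 + 106 = 45.

45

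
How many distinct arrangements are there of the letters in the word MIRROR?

120

The 6 letters of MIRROR have repeats: R appearing 3 times.
The number of distinct arrangements is 6!/(3!) = 720/6 = 120.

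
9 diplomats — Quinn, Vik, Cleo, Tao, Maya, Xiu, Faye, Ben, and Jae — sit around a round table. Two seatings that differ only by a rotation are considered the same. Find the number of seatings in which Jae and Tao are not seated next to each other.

30240

All circular seatings of 9 people number (8)! = 40320.
Seatings with Jae beside Tao: treat them as a block with 2 internal orders, giving 2 × (7)! = 10080.
Subtracting, 40320 − 10080 = 30240.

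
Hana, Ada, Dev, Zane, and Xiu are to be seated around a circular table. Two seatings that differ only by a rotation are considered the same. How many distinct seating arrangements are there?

Seat Hana anywhere (absorbing the rotational symmetry), then permute the other 4: (4)! = 24.

24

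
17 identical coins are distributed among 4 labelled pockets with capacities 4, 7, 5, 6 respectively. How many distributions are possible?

Ignoring the caps, the number of non-negative solutions to x_1+…+x_4 = 17 is C(20,3) = 1140.
Subtract solutions that violate a single cap (substitute x_i' = x_i − (cap_i+1)): x_1 ≥ 5 gives C(15,3) = 455; x_2 ≥ 8 gives C(12,3) = 220; x_3 ≥ 6 gives C(14,3) = 364; x_4 ≥ 7 gives C(13,3) = 286. Together 1325.
Add back pairs where two caps are both exceeded: 35 + 84 + 56 + 20 + 10 + 35 = 240.
By inclusion–exclusion the count is 1140 − 1325 + 240 = 55.

55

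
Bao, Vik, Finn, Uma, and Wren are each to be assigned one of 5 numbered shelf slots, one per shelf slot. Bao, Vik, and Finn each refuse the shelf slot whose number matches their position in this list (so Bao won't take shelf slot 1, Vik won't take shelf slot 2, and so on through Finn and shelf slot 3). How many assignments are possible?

64

Let Aᵢ (for i ∈ {1, 2, 3}) be the placements that put person i in their forbidden shelf slot. Any j of these fix j positions, leaving (5−j)! ways to fill the rest, and there are C(3,j) ways to pick which j.
By inclusion–exclusion, the number of valid placements is Σ_{j=0}^{3} (−1)^j C(3,j)·(5−j)!.
Computing: 120 − 72 + 18 − 2 = 64.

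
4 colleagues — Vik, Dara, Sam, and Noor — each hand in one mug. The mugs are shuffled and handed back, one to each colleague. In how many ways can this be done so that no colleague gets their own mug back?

9

Count assignments avoiding every fixed point. For any j of the 4 colleagues fixed to their own mug, the other 4−j can be arranged in (4−j)! ways.
By inclusion–exclusion this is Σ_{j=0}^{4} (−1)^j C(4,j)·(4−j)!.
Computing: 24 − 24 + 12 − 4 + 1 = 9.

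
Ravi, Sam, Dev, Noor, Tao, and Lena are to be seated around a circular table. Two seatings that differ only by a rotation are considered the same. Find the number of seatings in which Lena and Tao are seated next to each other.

48

Glue Lena and Tao into a block (2 internal orders). Seating 5 units around a circle gives (4)! arrangements.
So 2 × (4)! = 2 × 24 = 48.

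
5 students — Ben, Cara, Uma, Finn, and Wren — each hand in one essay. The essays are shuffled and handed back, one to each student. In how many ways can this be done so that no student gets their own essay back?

44

Let Aᵢ be the assignments in which student i gets their own essay. We want the size of the complement of A₁∪…∪A_5.
By inclusion–exclusion this is Σ_{j=0}^{5} (−1)^j C(5,j)·(5−j)!.
Computing: 120 − 120 + 60 − 20 + 5 − 1 = 44.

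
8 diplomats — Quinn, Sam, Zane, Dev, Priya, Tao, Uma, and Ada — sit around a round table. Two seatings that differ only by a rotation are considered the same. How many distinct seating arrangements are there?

Seat Quinn anywhere (absorbing the rotational symmetry), then permute the other 7: (7)! = 5040.

5040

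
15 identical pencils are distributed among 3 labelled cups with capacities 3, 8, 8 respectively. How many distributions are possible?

Ignoring the caps, the number of non-negative solutions to x_1+…+x_3 = 15 is C(17,2) = 136.
Subtract solutions that violate a single cap (substitute x_i' = x_i − (cap_i+1)): x_1 ≥ 4 gives C(13,2) = 78; x_2 ≥ 9 gives C(8,2) = 28; x_3 ≥ 9 gives C(8,2) = 28. Together 134.
Add back pairs where two caps are both exceeded: 6 + 6 + 0 = 12.
By inclusion–exclusion the count is 136 − 134 + 12 = 14.

14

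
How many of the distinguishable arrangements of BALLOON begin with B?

180

With the first slot taken by B, it remains to arrange the other 6 letters (ALLOON).
Those 6 letters have L appearing twice and O appearing twice, giving (6)!/(2!·2!) = 180.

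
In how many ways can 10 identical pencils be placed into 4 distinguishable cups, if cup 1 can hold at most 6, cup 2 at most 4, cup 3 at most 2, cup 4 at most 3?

Without the upper bounds there are C(13,3) = 286 ways to split 10 among 4 cups.
Subtract solutions that violate a single cap (substitute x_i' = x_i − (cap_i+1)): x_1 ≥ 7 gives C(6,3) = 20; x_2 ≥ 5 gives C(8,3) = 56; x_3 ≥ 3 gives C(10,3) = 120; x_4 ≥ 4 gives C(9,3) = 84. Together 280.
Add back pairs where two caps are both exceeded: 0 + 1 + 0 + 10 + 4 + 20 = 35.
By inclusion–exclusion the count is 286 − 280 + 35 = 41.

41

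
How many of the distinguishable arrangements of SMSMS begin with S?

6

With the first slot taken by S, it remains to arrange the other 4 letters (MSMS).
Those 4 letters have M appearing twice and S appearing twice, giving (4)!/(2!·2!) = 6.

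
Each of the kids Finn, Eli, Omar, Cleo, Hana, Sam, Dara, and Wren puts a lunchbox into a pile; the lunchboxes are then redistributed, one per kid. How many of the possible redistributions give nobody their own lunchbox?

Let Aᵢ be the assignments in which kid i gets their own lunchbox. We want the size of the complement of A₁∪…∪A_8.
By inclusion–exclusion this is Σ_{j=0}^{8} (−1)^j C(8,j)·(8−j)!.
Computing: 40320 − 40320 + 20160 − 6720 + 1680 − 336 + 56 − 8 + 1 = 14833.

14833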